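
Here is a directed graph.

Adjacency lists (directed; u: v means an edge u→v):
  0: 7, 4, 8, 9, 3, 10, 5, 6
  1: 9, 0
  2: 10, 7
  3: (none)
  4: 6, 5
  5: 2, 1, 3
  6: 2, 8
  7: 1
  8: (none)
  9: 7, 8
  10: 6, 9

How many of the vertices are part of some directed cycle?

9

A vertex is on a directed cycle iff it belongs to a strongly connected component of size ≥ 2 (or has a self-loop).
The vertices on cycles are {0, 1, 2, 4, 5, 6, 7, 9, 10} — 9 in total.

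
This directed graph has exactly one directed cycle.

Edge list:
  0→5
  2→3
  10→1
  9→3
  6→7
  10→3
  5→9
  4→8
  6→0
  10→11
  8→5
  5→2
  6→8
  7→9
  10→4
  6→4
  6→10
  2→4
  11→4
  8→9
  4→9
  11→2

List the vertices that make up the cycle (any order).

2, 4, 5, 8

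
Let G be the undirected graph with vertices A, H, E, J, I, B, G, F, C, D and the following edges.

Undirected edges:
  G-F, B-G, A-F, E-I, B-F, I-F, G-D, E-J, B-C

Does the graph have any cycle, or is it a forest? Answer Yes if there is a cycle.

Yes

DFS, tracking each vertex's parent; an edge to a visited non-parent vertex closes a cycle.
Start from J:
visit J (parent –)
  visit E (parent J)
    E–J: parent, skip
    visit I (parent E)
      visit F (parent I)
        F–I: parent, skip
        visit G (parent F)
          G–F: parent, skip
          visit D (parent G)
            D–G: parent, skip
          visit B (parent G)
            B–G: parent, skip
            B–F: F visited and ≠ parent → cycle
Cycle: F – G – B – F.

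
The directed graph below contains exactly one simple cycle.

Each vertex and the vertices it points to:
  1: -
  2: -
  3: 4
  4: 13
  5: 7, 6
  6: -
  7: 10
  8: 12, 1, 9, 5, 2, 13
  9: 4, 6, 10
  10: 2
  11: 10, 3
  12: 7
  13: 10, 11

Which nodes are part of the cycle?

DFS with gray/black marking from 13:
13 gray
  10 gray
    2 gray
    2 black
  10 black
  11 gray
    11→10: 10 black — skip
    3 gray
      4 gray
        4→13: 13 is gray → back edge
Back edge closes the cycle 13 → 11 → 3 → 4 → 13; its vertices are {3, 4, 11, 13}.

3, 4, 11, 13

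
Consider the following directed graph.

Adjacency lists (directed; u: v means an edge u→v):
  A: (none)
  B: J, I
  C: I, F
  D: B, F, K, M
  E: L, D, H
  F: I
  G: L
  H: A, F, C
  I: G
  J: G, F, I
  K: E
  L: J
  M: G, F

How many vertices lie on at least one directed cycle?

A vertex is on a directed cycle iff it belongs to a strongly connected component of size ≥ 2 (or has a self-loop).
The vertices on cycles are {D, E, F, G, I, J, K, L} — 8 in total.

8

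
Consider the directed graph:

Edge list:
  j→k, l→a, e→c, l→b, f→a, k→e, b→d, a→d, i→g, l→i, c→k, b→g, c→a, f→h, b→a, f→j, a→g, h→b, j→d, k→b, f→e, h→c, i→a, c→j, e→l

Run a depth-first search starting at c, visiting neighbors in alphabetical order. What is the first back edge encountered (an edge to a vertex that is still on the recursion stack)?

DFS from c (visiting neighbors in alphabetical order); mark gray on enter, black on exit:
c gray
  a gray
    d gray
    d black
    g gray
    g black
  a black
  j gray
    j→d: d black — skip
    k gray
      b gray
        b→a: a black — skip
        b→d: d black — skip
        b→g: g black — skip
      b black
      e gray
        e→c: c is gray → back edge
First back edge: e → c.

e->c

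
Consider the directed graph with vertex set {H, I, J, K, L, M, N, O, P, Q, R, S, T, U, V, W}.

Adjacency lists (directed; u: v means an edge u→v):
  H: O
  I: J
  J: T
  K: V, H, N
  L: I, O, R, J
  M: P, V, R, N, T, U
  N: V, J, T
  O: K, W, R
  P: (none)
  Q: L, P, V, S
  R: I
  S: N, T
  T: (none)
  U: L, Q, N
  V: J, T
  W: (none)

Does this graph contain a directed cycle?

Yes

DFS with white/gray/black marking, starting from K:
K gray
  V gray
    J gray
      T gray
      T black
    J black
    V→T: T black — skip
  V black
  H gray
    O gray
      O→K: K is gray → back edge
Back edge found, so a cycle exists: K → H → O → K.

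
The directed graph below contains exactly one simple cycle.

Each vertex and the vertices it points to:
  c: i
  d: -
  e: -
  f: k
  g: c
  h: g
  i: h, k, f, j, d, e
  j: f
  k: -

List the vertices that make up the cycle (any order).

DFS with gray/black marking from i:
i gray
  h gray
    g gray
      c gray
        c→i: i is gray → back edge
Back edge closes the cycle i → h → g → c → i; its vertices are {c, g, h, i}.

c, g, h, i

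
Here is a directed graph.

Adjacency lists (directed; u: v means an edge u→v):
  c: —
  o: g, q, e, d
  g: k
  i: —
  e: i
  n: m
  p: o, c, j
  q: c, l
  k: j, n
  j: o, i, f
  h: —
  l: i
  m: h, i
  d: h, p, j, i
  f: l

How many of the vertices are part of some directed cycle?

A vertex is on a directed cycle iff it belongs to a strongly connected component of size ≥ 2 (or has a self-loop).
The vertices on cycles are {d, g, j, k, o, p} — 6 in total.

6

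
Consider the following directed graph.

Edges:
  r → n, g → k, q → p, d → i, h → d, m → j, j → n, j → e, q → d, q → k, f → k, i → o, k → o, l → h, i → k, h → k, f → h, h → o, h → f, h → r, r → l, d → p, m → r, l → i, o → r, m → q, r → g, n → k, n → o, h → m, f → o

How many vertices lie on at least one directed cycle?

A vertex is on a directed cycle iff it belongs to a strongly connected component of size ≥ 2 (or has a self-loop).
The vertices on cycles are {d, f, g, h, i, j, k, l, m, n, o, q, r} — 13 in total.

13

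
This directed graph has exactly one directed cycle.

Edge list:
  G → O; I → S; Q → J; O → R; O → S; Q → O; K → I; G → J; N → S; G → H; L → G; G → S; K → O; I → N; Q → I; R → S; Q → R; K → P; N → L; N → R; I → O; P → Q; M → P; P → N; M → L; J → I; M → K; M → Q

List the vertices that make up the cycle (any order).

G, I, J, L, N

DFS with gray/black marking from L:
L gray
  G gray
    H gray
    H black
    J gray
      I gray
        S gray
        S black
        N gray
          R gray
            R→S: S black — skip
          R black
          N→S: S black — skip
          N→L: L is gray → back edge
Back edge closes the cycle L → G → J → I → N → L; its vertices are {G, I, J, L, N}.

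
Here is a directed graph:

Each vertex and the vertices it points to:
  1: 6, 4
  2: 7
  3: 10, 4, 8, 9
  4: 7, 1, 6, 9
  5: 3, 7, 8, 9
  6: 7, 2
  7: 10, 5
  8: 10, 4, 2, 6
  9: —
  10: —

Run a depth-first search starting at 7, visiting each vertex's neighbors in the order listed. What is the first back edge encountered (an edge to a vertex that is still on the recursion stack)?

4→7

DFS from 7 (visiting each vertex's neighbors in the order listed); mark gray on enter, black on exit:
7 gray
  10 gray
  10 black
  5 gray
    3 gray
      3→10: 10 black — skip
      4 gray
        4→7: 7 is gray → back edge
First back edge: 4 → 7.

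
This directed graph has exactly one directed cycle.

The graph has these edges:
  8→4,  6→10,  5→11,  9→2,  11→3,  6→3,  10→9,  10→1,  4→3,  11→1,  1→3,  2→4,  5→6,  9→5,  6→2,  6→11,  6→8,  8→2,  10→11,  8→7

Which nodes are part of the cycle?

DFS with gray/black marking from 6:
6 gray
  10 gray
    1 gray
      3 gray
      3 black
    1 black
    9 gray
      2 gray
        4 gray
          4→3: 3 black — skip
        4 black
      2 black
      5 gray
        5→6: 6 is gray → back edge
Back edge closes the cycle 6 → 10 → 9 → 5 → 6; its vertices are {5, 6, 9, 10}.

5, 6, 9, 10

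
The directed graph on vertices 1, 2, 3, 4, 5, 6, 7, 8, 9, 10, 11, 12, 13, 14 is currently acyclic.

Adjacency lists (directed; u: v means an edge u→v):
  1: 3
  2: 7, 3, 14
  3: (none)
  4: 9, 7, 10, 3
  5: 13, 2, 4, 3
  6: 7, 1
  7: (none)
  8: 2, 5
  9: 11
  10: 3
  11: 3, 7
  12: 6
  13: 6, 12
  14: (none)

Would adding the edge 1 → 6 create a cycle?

Yes

Adding 1→6 creates a cycle iff 6 can already reach 1.
Path from 6: 6 → 1.
So 6 → … → 1 → 6 is a cycle.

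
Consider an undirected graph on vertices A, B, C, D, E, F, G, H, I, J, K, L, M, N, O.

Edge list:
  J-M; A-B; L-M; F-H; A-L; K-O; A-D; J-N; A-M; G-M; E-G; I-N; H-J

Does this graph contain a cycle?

Yes

DFS, tracking each vertex's parent; an edge to a visited non-parent vertex closes a cycle.
Start from C:
visit C (parent –)
visit A (parent –)
  visit B (parent A)
    B–A: parent, skip
  visit M (parent A)
    visit G (parent M)
      visit E (parent G)
        E–G: parent, skip
      G–M: parent, skip
    visit J (parent M)
      visit H (parent J)
        H–J: parent, skip
        visit F (parent H)
          F–H: parent, skip
      visit N (parent J)
        visit I (parent N)
          I–N: parent, skip
        N–J: parent, skip
      J–M: parent, skip
    visit L (parent M)
      L–A: A visited and ≠ parent → cycle
Cycle: A – M – L – A.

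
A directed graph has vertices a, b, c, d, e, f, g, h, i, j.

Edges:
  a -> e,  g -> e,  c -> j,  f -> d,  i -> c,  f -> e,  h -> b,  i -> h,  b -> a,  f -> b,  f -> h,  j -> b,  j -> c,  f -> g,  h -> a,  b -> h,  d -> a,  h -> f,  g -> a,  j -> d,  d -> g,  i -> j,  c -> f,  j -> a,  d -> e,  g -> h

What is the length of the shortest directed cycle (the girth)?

2

For each vertex v, BFS finds the shortest path from v back to v.
The shortest such closed walk is c → j → c, length 2.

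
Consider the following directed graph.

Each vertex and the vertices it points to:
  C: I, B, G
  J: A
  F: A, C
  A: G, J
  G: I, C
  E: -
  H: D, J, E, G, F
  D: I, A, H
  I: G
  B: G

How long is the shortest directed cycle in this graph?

2

For each vertex v, BFS finds the shortest path from v back to v.
The shortest such closed walk is H → D → H, length 2.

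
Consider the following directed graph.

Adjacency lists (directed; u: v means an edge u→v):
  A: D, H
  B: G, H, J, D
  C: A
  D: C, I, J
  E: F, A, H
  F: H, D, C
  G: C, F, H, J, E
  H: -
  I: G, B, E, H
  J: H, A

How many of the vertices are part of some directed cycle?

A vertex is on a directed cycle iff it belongs to a strongly connected component of size ≥ 2 (or has a self-loop).
The vertices on cycles are {A, B, C, D, E, F, G, I, J} — 9 in total.

9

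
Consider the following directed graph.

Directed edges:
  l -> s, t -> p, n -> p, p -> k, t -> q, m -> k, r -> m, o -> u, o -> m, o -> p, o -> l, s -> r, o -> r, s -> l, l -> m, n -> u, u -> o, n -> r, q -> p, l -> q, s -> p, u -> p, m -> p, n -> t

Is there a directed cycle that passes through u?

Yes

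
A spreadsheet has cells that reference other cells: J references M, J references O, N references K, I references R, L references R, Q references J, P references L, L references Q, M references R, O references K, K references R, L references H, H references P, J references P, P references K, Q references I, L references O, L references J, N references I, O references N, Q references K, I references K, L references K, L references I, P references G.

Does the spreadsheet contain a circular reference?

Yes

DFS with white/gray/black marking, starting from K:
K gray
  R gray
  R black
K black
G gray
G black
H gray
  P gray
    P→G: G black — skip
    L gray
      L→H: H is gray → back edge
Back edge found, so a cycle exists: H → P → L → H.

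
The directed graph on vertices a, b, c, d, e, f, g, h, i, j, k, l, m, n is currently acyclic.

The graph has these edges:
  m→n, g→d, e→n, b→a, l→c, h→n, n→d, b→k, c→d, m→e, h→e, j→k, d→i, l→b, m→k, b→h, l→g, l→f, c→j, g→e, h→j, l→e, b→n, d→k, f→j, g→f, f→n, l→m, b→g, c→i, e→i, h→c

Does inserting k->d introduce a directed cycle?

Yes

Adding k→d creates a cycle iff d can already reach k.
Path from d: d → k.
So d → … → k → d is a cycle.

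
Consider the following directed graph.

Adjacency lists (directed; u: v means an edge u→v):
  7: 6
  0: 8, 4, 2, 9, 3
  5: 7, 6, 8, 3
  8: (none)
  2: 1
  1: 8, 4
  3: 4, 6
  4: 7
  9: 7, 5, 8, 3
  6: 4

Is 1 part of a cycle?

No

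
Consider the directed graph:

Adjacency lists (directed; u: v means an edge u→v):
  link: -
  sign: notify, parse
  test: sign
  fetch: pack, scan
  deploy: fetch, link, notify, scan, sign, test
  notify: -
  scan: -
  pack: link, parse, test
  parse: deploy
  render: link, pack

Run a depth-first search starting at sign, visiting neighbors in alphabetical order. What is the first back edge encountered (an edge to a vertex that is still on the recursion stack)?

pack->parse

DFS from sign (visiting neighbors in alphabetical order); mark gray on enter, black on exit:
sign gray
  notify gray
  notify black
  parse gray
    deploy gray
      fetch gray
        pack gray
          link gray
          link black
          pack→parse: parse is gray → back edge
First back edge: pack → parse.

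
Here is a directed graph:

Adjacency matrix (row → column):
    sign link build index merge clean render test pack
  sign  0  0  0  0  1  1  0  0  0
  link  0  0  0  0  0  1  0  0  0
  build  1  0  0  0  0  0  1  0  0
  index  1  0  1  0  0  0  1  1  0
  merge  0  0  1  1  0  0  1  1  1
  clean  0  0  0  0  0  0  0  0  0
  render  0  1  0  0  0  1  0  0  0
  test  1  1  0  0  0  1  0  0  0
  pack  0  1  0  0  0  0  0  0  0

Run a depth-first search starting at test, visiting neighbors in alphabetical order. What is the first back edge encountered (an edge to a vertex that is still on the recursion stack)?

build→sign

DFS from test (visiting neighbors in alphabetical order); mark gray on enter, black on exit:
test gray
  clean gray
  clean black
  link gray
    link→clean: clean black — skip
  link black
  sign gray
    sign→clean: clean black — skip
    merge gray
      build gray
        render gray
          render→clean: clean black — skip
          render→link: link black — skip
        render black
        build→sign: sign is gray → back edge
First back edge: build → sign.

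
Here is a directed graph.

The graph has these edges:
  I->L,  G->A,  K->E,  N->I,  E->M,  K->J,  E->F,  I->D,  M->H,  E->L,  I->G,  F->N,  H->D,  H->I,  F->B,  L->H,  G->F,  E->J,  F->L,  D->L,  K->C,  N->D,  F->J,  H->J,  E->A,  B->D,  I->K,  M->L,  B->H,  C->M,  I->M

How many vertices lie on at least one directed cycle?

12

A vertex is on a directed cycle iff it belongs to a strongly connected component of size ≥ 2 (or has a self-loop).
The vertices on cycles are {B, C, D, E, F, G, H, I, K, L, M, N} — 12 in total.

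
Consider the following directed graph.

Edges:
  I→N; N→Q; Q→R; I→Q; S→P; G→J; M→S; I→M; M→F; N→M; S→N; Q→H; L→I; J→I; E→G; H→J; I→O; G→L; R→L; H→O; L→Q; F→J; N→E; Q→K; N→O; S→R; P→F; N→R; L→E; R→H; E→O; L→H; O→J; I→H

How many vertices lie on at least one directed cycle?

A vertex is on a directed cycle iff it belongs to a strongly connected component of size ≥ 2 (or has a self-loop).
The vertices on cycles are {E, F, G, H, I, J, L, M, N, O, P, Q, R, S} — 14 in total.

14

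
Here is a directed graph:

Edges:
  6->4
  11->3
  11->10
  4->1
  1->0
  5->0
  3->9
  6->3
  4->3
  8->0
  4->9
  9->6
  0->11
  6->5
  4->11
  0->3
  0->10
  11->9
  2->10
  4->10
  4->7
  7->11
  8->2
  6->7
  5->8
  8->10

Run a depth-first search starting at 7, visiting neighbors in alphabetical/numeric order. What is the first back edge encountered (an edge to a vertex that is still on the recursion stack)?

6→3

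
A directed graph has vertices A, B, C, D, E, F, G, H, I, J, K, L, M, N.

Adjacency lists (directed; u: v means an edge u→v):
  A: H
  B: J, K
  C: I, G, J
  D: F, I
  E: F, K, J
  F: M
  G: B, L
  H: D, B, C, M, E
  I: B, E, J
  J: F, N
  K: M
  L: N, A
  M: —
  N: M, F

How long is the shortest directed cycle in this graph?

5

For each vertex v, BFS finds the shortest path from v back to v.
The shortest such closed walk is H → C → G → L → A → H, length 5.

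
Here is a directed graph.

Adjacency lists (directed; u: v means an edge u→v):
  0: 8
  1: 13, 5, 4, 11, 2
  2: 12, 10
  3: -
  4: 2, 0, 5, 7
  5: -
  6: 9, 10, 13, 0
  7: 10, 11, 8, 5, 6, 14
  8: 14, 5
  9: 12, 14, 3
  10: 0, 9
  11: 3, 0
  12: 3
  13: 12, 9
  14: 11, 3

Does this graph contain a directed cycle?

DFS with white/gray/black marking, starting from 10:
10 gray
  0 gray
    8 gray
      14 gray
        11 gray
          3 gray
          3 black
          11→0: 0 is gray → back edge
Back edge found, so a cycle exists: 0 → 8 → 14 → 11 → 0.

Yes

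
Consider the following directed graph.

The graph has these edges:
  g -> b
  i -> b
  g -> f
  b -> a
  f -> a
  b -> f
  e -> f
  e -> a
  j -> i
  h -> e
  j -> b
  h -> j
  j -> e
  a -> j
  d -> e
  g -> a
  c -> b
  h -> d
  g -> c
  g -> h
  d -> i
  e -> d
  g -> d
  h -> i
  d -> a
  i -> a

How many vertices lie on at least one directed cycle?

7

A vertex is on a directed cycle iff it belongs to a strongly connected component of size ≥ 2 (or has a self-loop).
The vertices on cycles are {a, b, d, e, f, i, j} — 7 in total.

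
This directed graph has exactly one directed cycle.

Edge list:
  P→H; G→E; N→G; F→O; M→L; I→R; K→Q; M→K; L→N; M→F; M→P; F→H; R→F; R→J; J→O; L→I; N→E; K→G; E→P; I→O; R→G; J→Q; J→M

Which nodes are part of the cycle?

I, J, L, M, R

DFS with gray/black marking from M:
M gray
  F gray
    H gray
    H black
    O gray
    O black
  F black
  L gray
    N gray
      G gray
        E gray
          P gray
            P→H: H black — skip
          P black
        E black
      G black
      N→E: E black — skip
    N black
    I gray
      R gray
        R→F: F black — skip
        R→G: G black — skip
        J gray
          J→O: O black — skip
          J→M: M is gray → back edge
Back edge closes the cycle M → L → I → R → J → M; its vertices are {I, J, L, M, R}.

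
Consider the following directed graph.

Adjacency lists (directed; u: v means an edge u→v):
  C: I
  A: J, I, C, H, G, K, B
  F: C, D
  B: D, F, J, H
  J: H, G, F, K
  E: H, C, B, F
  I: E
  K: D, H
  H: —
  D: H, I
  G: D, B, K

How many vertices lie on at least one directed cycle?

A vertex is on a directed cycle iff it belongs to a strongly connected component of size ≥ 2 (or has a self-loop).
The vertices on cycles are {B, C, D, E, F, G, I, J, K} — 9 in total.

9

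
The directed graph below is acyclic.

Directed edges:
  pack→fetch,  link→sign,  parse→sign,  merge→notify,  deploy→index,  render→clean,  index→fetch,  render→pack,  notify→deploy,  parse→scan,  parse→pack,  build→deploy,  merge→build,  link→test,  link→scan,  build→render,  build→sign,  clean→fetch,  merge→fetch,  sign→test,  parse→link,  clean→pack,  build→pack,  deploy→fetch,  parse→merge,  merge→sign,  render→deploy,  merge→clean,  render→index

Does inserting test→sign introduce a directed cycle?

Adding test→sign creates a cycle iff sign can already reach test.
Path from sign: sign → test.
So sign → … → test → sign is a cycle.

Yes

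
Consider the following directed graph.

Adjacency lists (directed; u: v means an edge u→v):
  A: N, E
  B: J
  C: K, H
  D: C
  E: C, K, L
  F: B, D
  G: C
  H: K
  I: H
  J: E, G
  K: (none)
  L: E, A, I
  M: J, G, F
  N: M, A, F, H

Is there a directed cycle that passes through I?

No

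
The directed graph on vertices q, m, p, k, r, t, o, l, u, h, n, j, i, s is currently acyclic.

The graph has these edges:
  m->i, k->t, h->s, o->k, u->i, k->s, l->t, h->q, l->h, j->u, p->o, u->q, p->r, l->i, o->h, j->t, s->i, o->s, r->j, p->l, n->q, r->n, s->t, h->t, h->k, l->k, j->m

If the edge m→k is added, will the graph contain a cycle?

No

Adding m→k creates a cycle iff k can already reach m.
Explore from k: no path reaches m. The graph stays acyclic.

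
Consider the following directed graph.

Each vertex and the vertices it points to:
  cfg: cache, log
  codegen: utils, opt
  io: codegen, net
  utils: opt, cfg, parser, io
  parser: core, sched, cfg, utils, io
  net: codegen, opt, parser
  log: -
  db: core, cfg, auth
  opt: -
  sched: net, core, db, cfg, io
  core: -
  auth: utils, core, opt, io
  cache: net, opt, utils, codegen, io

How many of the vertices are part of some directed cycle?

10

A vertex is on a directed cycle iff it belongs to a strongly connected component of size ≥ 2 (or has a self-loop).
The vertices on cycles are {db, io, cfg, net, auth, cache, sched, utils, parser, codegen} — 10 in total.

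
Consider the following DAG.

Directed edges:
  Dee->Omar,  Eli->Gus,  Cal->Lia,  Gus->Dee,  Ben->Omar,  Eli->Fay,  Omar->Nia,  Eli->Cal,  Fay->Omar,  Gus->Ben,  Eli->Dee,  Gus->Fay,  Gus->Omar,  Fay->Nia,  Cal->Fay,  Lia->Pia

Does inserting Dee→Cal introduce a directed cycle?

No

Adding Dee→Cal creates a cycle iff Cal can already reach Dee.
Explore from Cal: no path reaches Dee. The graph stays acyclic.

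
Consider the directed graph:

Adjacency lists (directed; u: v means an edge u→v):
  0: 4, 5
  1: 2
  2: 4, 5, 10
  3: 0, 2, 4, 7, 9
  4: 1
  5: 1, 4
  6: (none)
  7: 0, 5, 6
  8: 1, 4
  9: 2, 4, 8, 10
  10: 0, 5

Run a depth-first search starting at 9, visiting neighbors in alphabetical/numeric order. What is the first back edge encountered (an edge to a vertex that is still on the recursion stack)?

DFS from 9 (visiting neighbors in alphabetical/numeric order); mark gray on enter, black on exit:
9 gray
  2 gray
    4 gray
      1 gray
        1→2: 2 is gray → back edge
First back edge: 1 → 2.

1->2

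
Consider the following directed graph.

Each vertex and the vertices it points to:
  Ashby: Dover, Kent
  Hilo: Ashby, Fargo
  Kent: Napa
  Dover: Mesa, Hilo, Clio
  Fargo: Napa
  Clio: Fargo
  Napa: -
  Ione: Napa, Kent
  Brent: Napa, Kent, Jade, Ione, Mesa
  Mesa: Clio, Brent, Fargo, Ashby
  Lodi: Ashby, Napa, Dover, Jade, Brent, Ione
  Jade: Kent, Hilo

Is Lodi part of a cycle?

No

Lodi lies on a cycle iff there is a path from Lodi back to itself.
Exploring from Lodi, it never reaches itself; equivalently, its strongly connected component is a singleton.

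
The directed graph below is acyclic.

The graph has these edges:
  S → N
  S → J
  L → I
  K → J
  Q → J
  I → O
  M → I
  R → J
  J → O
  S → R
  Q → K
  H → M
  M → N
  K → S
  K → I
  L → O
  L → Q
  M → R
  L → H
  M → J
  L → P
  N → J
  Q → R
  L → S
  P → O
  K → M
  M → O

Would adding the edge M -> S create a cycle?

No

Adding M→S creates a cycle iff S can already reach M.
Explore from S: no path reaches M. The graph stays acyclic.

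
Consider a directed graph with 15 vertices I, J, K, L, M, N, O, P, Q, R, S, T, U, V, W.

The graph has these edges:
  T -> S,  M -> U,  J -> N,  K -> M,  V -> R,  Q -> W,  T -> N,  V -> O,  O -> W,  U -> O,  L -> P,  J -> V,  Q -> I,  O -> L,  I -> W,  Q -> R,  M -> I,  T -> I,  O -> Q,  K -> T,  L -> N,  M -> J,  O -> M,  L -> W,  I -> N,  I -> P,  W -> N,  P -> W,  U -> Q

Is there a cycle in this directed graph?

DFS with white/gray/black marking, starting from K:
K gray
  M gray
    I gray
      W gray
        N gray
        N black
      W black
      I→N: N black — skip
      P gray
        P→W: W black — skip
      P black
    I black
    U gray
      Q gray
        Q→I: I black — skip
        R gray
        R black
        Q→W: W black — skip
      Q black
      O gray
        O→M: M is gray → back edge
Back edge found, so a cycle exists: M → U → O → M.

Yes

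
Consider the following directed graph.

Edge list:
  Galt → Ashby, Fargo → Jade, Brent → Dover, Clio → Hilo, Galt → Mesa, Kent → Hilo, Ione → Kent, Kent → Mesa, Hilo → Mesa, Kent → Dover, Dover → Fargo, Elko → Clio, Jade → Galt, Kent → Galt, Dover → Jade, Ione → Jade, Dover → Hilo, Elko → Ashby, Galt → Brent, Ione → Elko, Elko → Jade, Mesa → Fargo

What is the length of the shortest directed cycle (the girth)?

For each vertex v, BFS finds the shortest path from v back to v.
The shortest such closed walk is Galt → Mesa → Fargo → Jade → Galt, length 4.

4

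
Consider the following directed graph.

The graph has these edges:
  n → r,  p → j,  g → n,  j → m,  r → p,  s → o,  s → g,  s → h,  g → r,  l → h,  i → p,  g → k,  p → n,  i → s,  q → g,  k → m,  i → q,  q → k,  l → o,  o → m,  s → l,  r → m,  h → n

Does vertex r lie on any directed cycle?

r is on a cycle iff r can reach itself via ≥1 edge.
r → p → n → r — yes.

Yes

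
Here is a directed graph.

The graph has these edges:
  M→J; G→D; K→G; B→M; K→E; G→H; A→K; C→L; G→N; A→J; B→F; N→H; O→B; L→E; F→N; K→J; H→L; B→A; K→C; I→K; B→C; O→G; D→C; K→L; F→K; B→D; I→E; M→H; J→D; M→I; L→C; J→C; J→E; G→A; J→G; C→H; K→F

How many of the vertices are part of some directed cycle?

A vertex is on a directed cycle iff it belongs to a strongly connected component of size ≥ 2 (or has a self-loop).
The vertices on cycles are {A, C, F, G, H, J, K, L} — 8 in total.

8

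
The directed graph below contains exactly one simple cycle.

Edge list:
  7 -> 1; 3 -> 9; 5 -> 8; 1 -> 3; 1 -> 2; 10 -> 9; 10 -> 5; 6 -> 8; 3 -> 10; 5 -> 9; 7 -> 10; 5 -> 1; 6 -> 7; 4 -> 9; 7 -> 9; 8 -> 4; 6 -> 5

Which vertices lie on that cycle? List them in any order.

1, 3, 5, 10

DFS with gray/black marking from 5:
5 gray
  1 gray
    3 gray
      9 gray
      9 black
      10 gray
        10→9: 9 black — skip
        10→5: 5 is gray → back edge
Back edge closes the cycle 5 → 1 → 3 → 10 → 5; its vertices are {1, 3, 5, 10}.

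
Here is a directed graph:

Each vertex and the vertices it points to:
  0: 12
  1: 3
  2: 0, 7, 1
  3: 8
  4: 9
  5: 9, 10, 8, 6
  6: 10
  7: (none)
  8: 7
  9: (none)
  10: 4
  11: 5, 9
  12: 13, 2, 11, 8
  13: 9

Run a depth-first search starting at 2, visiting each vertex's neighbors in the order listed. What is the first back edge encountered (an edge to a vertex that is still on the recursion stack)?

12→2

DFS from 2 (visiting each vertex's neighbors in the order listed); mark gray on enter, black on exit:
2 gray
  0 gray
    12 gray
      13 gray
        9 gray
        9 black
      13 black
      12→2: 2 is gray → back edge
First back edge: 12 → 2.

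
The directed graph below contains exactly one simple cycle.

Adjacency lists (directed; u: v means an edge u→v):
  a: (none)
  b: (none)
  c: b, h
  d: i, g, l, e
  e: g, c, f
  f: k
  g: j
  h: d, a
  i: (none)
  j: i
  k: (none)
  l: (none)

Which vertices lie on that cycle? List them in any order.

c, d, e, h

DFS with gray/black marking from h:
h gray
  d gray
    i gray
    i black
    g gray
      j gray
        j→i: i black — skip
      j black
    g black
    l gray
    l black
    e gray
      e→g: g black — skip
      c gray
        b gray
        b black
        c→h: h is gray → back edge
Back edge closes the cycle h → d → e → c → h; its vertices are {c, d, e, h}.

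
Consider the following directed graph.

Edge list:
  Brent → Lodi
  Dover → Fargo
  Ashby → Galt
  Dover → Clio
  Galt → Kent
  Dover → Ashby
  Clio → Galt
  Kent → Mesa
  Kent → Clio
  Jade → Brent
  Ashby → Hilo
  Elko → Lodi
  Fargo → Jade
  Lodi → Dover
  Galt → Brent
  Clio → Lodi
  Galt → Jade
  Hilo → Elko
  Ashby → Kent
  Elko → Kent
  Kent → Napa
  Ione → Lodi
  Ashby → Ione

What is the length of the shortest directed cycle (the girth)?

For each vertex v, BFS finds the shortest path from v back to v.
The shortest such closed walk is Dover → Clio → Lodi → Dover, length 3.

3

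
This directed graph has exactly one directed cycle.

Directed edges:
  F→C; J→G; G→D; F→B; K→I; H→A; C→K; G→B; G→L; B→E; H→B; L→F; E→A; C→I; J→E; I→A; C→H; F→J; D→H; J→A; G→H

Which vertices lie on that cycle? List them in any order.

F, G, J, L

DFS with gray/black marking from G:
G gray
  H gray
    B gray
      E gray
        A gray
        A black
      E black
    B black
    H→A: A black — skip
  H black
  L gray
    F gray
      J gray
        J→G: G is gray → back edge
Back edge closes the cycle G → L → F → J → G; its vertices are {F, G, J, L}.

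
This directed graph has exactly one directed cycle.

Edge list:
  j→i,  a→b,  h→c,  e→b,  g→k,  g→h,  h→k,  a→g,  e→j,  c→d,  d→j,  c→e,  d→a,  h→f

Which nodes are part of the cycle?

DFS with gray/black marking from h:
h gray
  f gray
  f black
  k gray
  k black
  c gray
    e gray
      j gray
        i gray
        i black
      j black
      b gray
      b black
    e black
    d gray
      d→j: j black — skip
      a gray
        a→b: b black — skip
        g gray
          g→h: h is gray → back edge
Back edge closes the cycle h → c → d → a → g → h; its vertices are {a, c, d, g, h}.

a, c, d, g, h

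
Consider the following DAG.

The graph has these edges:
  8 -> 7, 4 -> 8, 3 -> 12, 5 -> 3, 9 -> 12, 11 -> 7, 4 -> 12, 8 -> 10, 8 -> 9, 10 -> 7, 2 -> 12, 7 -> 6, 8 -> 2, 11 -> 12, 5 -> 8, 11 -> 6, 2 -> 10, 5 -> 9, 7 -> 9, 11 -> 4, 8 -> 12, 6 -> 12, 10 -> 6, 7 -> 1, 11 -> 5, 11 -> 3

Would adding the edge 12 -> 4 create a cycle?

Yes

Adding 12→4 creates a cycle iff 4 can already reach 12.
Path from 4: 4 → 12.
So 4 → … → 12 → 4 is a cycle.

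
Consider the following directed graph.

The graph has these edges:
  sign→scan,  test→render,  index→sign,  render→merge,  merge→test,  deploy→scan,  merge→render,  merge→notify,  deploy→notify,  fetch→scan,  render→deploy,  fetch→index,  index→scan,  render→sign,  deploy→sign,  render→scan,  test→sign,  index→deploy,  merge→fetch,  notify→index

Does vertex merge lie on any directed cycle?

Yes

merge is on a cycle iff merge can reach itself via ≥1 edge.
merge → render → merge — yes.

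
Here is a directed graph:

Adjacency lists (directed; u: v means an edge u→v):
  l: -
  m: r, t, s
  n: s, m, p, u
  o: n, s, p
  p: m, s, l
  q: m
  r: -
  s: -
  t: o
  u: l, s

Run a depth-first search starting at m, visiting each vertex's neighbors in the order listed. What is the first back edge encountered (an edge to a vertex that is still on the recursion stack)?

DFS from m (visiting each vertex's neighbors in the order listed); mark gray on enter, black on exit:
m gray
  r gray
  r black
  t gray
    o gray
      n gray
        s gray
        s black
        n→m: m is gray → back edge
First back edge: n → m.

n->m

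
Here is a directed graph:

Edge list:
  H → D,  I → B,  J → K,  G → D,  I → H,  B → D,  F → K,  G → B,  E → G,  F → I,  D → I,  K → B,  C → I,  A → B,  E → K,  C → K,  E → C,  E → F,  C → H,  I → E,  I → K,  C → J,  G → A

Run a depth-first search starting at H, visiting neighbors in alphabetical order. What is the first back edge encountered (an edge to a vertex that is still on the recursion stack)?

DFS from H (visiting neighbors in alphabetical order); mark gray on enter, black on exit:
H gray
  D gray
    I gray
      B gray
        B→D: D is gray → back edge
First back edge: B → D.

B->D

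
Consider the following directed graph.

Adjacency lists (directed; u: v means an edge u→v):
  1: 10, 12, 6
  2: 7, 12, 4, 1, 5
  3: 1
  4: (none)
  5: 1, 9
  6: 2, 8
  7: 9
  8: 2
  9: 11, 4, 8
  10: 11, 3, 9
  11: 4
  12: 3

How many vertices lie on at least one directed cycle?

10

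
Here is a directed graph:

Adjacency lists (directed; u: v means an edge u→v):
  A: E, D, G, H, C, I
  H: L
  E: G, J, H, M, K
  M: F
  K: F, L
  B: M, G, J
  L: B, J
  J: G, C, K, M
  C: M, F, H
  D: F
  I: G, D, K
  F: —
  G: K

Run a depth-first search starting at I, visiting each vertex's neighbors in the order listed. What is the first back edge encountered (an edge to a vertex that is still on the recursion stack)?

DFS from I (visiting each vertex's neighbors in the order listed); mark gray on enter, black on exit:
I gray
  G gray
    K gray
      F gray
      F black
      L gray
        B gray
          M gray
            M→F: F black — skip
          M black
          B→G: G is gray → back edge
First back edge: B → G.

B→G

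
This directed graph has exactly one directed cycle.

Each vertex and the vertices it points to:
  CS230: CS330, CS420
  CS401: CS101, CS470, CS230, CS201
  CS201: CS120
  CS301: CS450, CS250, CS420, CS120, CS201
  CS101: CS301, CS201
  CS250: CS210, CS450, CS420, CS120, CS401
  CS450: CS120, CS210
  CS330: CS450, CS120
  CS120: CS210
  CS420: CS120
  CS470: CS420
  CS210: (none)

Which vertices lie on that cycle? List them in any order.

DFS with gray/black marking from CS401:
CS401 gray
  CS101 gray
    CS301 gray
      CS450 gray
        CS120 gray
          CS210 gray
          CS210 black
        CS120 black
        CS450→CS210: CS210 black — skip
      CS450 black
      CS250 gray
        CS250→CS210: CS210 black — skip
        CS250→CS450: CS450 black — skip
        CS420 gray
          CS420→CS120: CS120 black — skip
        CS420 black
        CS250→CS120: CS120 black — skip
        CS250→CS401: CS401 is gray → back edge
Back edge closes the cycle CS401 → CS101 → CS301 → CS250 → CS401; its vertices are {CS101, CS250, CS301, CS401}.

CS101, CS250, CS301, CS401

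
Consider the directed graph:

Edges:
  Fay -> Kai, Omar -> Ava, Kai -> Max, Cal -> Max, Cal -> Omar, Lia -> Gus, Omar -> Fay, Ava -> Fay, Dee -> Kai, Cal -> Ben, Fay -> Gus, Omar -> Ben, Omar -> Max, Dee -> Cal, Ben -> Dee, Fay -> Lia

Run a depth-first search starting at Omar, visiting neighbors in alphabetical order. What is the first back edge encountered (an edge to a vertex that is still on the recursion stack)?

DFS from Omar (visiting neighbors in alphabetical order); mark gray on enter, black on exit:
Omar gray
  Ava gray
    Fay gray
      Gus gray
      Gus black
      Kai gray
        Max gray
        Max black
      Kai black
      Lia gray
        Lia→Gus: Gus black — skip
      Lia black
    Fay black
  Ava black
  Ben gray
    Dee gray
      Cal gray
        Cal→Ben: Ben is gray → back edge
First back edge: Cal → Ben.

Cal→Ben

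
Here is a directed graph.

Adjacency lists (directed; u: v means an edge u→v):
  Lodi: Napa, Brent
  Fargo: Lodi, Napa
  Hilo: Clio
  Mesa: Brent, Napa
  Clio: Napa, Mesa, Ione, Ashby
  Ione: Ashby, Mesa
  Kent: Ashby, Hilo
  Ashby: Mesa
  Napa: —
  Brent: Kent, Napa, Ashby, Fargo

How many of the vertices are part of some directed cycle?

A vertex is on a directed cycle iff it belongs to a strongly connected component of size ≥ 2 (or has a self-loop).
The vertices on cycles are {Clio, Hilo, Ione, Kent, Lodi, Mesa, Ashby, Brent, Fargo} — 9 in total.

9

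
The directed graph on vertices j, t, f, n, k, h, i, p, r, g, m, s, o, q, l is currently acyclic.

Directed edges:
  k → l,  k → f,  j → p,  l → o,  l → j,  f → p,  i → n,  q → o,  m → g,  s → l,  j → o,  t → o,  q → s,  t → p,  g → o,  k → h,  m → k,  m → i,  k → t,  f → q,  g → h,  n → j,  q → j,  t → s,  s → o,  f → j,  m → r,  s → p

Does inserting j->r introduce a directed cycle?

Adding j→r creates a cycle iff r can already reach j.
Explore from r: no path reaches j. The graph stays acyclic.

No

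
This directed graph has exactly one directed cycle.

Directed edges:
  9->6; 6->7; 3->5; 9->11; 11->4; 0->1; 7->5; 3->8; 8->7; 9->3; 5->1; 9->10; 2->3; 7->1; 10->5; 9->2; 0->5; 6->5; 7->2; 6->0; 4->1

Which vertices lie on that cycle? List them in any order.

2, 3, 7, 8

DFS with gray/black marking from 2:
2 gray
  3 gray
    8 gray
      7 gray
        1 gray
        1 black
        5 gray
          5→1: 1 black — skip
        5 black
        7→2: 2 is gray → back edge
Back edge closes the cycle 2 → 3 → 8 → 7 → 2; its vertices are {2, 3, 7, 8}.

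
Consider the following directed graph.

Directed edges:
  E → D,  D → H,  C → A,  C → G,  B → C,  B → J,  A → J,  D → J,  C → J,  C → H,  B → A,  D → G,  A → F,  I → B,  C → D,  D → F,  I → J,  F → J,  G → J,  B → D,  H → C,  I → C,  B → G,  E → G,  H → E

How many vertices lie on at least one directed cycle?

4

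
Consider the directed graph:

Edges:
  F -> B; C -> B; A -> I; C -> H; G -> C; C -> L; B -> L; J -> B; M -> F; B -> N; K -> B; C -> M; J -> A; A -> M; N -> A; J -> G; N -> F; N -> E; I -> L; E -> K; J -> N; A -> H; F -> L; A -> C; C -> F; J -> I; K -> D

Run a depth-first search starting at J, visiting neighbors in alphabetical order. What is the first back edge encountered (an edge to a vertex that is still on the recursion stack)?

N→A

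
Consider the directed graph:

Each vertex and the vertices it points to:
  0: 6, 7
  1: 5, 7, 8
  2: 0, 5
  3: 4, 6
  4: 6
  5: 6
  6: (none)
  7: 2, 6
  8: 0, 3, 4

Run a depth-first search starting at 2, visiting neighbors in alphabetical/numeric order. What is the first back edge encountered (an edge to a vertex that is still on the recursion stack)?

DFS from 2 (visiting neighbors in alphabetical/numeric order); mark gray on enter, black on exit:
2 gray
  0 gray
    6 gray
    6 black
    7 gray
      7→2: 2 is gray → back edge
First back edge: 7 → 2.

7->2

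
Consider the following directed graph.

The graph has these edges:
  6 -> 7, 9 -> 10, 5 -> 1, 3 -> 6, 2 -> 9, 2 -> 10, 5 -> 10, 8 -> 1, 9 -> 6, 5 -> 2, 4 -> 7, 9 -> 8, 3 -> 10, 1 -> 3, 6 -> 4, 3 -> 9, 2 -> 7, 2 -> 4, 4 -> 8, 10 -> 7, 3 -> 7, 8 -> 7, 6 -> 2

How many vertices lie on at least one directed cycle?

7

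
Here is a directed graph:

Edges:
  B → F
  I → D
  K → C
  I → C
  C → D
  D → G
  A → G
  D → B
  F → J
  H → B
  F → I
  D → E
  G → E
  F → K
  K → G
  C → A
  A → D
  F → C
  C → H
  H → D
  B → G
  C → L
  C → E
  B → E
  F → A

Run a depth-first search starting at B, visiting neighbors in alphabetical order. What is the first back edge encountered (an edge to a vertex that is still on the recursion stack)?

DFS from B (visiting neighbors in alphabetical order); mark gray on enter, black on exit:
B gray
  E gray
  E black
  F gray
    A gray
      D gray
        D→B: B is gray → back edge
First back edge: D → B.

D→B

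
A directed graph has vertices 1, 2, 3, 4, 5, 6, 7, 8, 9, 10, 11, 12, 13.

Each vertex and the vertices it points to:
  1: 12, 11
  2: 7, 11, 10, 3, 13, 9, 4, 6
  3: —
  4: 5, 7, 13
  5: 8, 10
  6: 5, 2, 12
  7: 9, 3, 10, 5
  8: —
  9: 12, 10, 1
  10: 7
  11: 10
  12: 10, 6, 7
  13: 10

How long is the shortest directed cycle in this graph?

2

For each vertex v, BFS finds the shortest path from v back to v.
The shortest such closed walk is 2 → 6 → 2, length 2.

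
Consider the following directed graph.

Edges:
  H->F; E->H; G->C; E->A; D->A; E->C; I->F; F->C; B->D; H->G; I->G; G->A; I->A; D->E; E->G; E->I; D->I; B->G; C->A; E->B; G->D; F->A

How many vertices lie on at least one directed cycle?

A vertex is on a directed cycle iff it belongs to a strongly connected component of size ≥ 2 (or has a self-loop).
The vertices on cycles are {B, D, E, G, H, I} — 6 in total.

6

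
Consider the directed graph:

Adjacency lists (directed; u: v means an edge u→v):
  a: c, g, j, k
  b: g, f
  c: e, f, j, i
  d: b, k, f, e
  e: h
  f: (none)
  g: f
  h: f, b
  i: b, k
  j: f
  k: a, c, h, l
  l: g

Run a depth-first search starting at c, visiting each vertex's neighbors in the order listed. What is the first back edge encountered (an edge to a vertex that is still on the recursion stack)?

a→c

DFS from c (visiting each vertex's neighbors in the order listed); mark gray on enter, black on exit:
c gray
  e gray
    h gray
      f gray
      f black
      b gray
        g gray
          g→f: f black — skip
        g black
        b→f: f black — skip
      b black
    h black
  e black
  c→f: f black — skip
  j gray
    j→f: f black — skip
  j black
  i gray
    i→b: b black — skip
    k gray
      a gray
        a→c: c is gray → back edge
First back edge: a → c.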